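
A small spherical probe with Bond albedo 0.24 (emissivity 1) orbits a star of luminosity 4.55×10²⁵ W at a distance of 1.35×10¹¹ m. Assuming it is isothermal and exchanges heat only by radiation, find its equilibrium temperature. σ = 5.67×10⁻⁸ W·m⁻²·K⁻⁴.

T ≈ 161 K

First find the stellar flux at distance d: S = L/(4πd²) = 4.55×10²⁵/(4π·(1.35×10¹¹)²) = 198.7 W/m².
For an isothermal sphere, absorbed (1−a)S·πr² = emitted σ·4πr²·T⁴, so T⁴ = (1−a)S/(4σ).
T⁴ = 0.760·198.7/(4·5.67×10⁻⁸) = 6.657×10⁸ K⁴.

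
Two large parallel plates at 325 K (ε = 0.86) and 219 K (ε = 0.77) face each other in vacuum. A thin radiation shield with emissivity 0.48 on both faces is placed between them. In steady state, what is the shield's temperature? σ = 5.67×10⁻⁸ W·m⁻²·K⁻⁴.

In steady state the net flux on the hot side equals that on the cold side.
σ(T₁⁴−T_s⁴)/D₁ = σ(T_s⁴−T₂⁴)/D₂, with D₁ = 1/ε₁+1/ε_s−1 = 2.246, D₂ = 1/ε_s+1/ε₂−1 = 2.382.
Solve for T_s⁴: T_s⁴ = (D₂·T₁⁴ + D₁·T₂⁴)/(D₁+D₂) = 6.858×10⁹ K⁴.

T_s ≈ 288 K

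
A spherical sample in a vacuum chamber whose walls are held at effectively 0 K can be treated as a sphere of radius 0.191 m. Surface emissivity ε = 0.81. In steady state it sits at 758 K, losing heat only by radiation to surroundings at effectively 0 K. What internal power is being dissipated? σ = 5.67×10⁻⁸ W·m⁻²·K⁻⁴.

Steady state: P = εσA T⁴.
A = 4πr² = 0.4584 m²; T⁴ = (758)⁴ = 3.301×10¹¹ K⁴.
P = 0.81 × 5.67×10⁻⁸ × 0.4584 × 3.301×10¹¹.

P ≈ 6950 W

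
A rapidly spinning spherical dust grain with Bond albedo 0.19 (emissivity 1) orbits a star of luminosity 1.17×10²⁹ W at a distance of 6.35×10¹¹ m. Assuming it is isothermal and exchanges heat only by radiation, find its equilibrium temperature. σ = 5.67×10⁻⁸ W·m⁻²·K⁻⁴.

T ≈ 536 K

First find the stellar flux at distance d: S = L/(4πd²) = 1.17×10²⁹/(4π·(6.35×10¹¹)²) = 23090 W/m².
For an isothermal sphere, absorbed (1−a)S·πr² = emitted σ·4πr²·T⁴, so T⁴ = (1−a)S/(4σ).
T⁴ = 0.810·23090/(4·5.67×10⁻⁸) = 8.247×10¹⁰ K⁴.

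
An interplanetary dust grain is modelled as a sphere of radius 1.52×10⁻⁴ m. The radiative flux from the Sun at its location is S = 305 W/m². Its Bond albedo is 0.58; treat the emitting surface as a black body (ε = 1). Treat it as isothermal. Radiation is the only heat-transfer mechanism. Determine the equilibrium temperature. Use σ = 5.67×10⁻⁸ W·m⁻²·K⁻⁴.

At equilibrium, absorbed power = emitted power.
Absorbing cross-section = πr² = 7.258×10⁻⁸ m²; emitting surface = 4πr² = 2.903×10⁻⁷ m² (ratio 4).
(1−a)S·A_cross = εσ·A_surf·T⁴  ⇒  T⁴ = (1−a)S/(4σ).
T⁴ = 0.420·305/(4·5.67×10⁻⁸) = 5.648×10⁸ K⁴.
T = (5.648×10⁸)^(1/4).

T ≈ 154 K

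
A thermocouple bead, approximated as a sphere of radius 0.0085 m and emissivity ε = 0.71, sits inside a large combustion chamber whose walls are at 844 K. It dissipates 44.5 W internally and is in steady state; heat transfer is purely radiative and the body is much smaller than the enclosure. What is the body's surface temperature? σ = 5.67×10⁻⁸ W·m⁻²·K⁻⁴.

For a small grey body in a large enclosure, net radiated power = εσA(T⁴ − T_w⁴).
Steady state: P = εσA(T⁴ − T_w⁴) with A = 4πr² = 9.079×10⁻⁴ m².
T⁴ = P/(εσA) + T_w⁴ = 44.5/(0.71·5.67×10⁻⁸·9.079×10⁻⁴) + (844)⁴
    = 1.218×10¹² + 5.074×10¹¹ = 1.725×10¹² K⁴.

T ≈ 1150 K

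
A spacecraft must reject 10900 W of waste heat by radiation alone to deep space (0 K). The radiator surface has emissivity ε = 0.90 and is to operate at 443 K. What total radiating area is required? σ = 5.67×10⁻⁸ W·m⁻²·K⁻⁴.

A ≈ 5.55 m²

P = εσA T⁴ ⇒ A = P/(εσT⁴).
T⁴ = 3.851×10¹⁰ K⁴.
A = 10900/(0.90 × 5.67×10⁻⁸ × 3.851×10¹⁰).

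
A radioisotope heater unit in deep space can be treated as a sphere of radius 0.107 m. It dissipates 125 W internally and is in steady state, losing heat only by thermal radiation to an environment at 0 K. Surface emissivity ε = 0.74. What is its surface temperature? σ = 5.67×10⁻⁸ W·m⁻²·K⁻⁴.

Steady state: internal power = radiated power, P = εσA T⁴.
Radiating area A = 4πr² = 0.1439 m².
T⁴ = P/(εσA) = 125/(0.74·5.67×10⁻⁸·0.1439) = 2.071×10¹⁰ K⁴.
T = (2.071×10¹⁰)^(1/4).

T ≈ 379 K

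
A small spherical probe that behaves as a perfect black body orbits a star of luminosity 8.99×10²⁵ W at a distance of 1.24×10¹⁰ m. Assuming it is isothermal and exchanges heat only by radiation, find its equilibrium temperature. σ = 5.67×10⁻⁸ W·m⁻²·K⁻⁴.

First find the stellar flux at distance d: S = L/(4πd²) = 8.99×10²⁵/(4π·(1.24×10¹⁰)²) = 46530 W/m².
For an isothermal sphere, absorbed (1−a)S·πr² = emitted σ·4πr²·T⁴, so T⁴ = (1−a)S/(4σ).
T⁴ = 1.00·46530/(4·5.67×10⁻⁸) = 2.051×10¹¹ K⁴.

T ≈ 673 K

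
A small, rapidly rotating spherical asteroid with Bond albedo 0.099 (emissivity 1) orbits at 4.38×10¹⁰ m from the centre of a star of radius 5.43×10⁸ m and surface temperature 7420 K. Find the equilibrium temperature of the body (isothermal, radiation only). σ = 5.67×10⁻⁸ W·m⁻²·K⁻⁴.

T ≈ 569 K

The star's surface emits σT_*⁴; at distance d the flux is S = σT_*⁴(R_*/d)².
S = 5.67×10⁻⁸·(7420)⁴·(5.43×10⁸/4.38×10¹⁰)² = 26410 W/m².
For an isothermal sphere T⁴ = (1−a)S/(4σ) = 1.049×10¹¹ K⁴.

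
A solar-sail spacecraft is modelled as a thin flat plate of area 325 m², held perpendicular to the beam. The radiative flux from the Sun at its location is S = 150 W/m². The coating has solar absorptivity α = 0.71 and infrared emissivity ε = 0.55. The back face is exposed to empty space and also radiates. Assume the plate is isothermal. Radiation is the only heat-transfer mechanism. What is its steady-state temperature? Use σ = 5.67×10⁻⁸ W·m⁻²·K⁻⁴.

At equilibrium, absorbed power = emitted power.
Absorbing cross-section = A = 325.0 m²; emitting surface = 2A = 650.0 m² (ratio 2).
αS·A_cross = εσ·A_surf·T⁴  ⇒  T⁴ = αS/(ε·2σ).
T⁴ = 0.710·150/(0.55·2·5.67×10⁻⁸) = 1.708×10⁹ K⁴.
T = (1.708×10⁹)^(1/4).

T ≈ 203 K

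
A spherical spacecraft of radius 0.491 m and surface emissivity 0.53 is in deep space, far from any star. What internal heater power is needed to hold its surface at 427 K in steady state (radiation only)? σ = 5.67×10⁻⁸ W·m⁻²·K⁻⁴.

P = εσ·4πr²·T⁴.
4πr² = 3.030 m²; T⁴ = 3.324×10¹⁰ K⁴.
P = 0.53·5.67×10⁻⁸·3.030·3.324×10¹⁰.

P ≈ 3030 W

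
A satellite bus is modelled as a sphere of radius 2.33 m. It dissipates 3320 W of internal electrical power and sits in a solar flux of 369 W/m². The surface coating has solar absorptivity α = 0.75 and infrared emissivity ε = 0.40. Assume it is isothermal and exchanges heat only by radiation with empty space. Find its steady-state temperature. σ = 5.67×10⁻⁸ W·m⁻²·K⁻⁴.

At steady state, absorbed solar power + internal power = radiated power.
Absorbed: α·S·A_cross = 0.75·369·17.06 = 4720 W (cross-section πr²).
Total input = 4720 + 3320 = 8040 W.
Radiated: εσ·A_surf·T⁴ with A_surf = 4πr² = 68.22 m².
T⁴ = 8040/(0.40·5.67×10⁻⁸·68.22) = 5.196×10⁹ K⁴.

T ≈ 268 K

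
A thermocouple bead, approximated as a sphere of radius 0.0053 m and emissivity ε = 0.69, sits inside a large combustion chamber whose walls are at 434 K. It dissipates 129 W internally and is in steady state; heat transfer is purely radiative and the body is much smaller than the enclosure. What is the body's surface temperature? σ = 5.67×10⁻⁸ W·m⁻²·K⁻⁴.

T ≈ 1750 K

For a small grey body in a large enclosure, net radiated power = εσA(T⁴ − T_w⁴).
Steady state: P = εσA(T⁴ − T_w⁴) with A = 4πr² = 3.530×10⁻⁴ m².
T⁴ = P/(εσA) + T_w⁴ = 129/(0.69·5.67×10⁻⁸·3.530×10⁻⁴) + (434)⁴
    = 9.341×10¹² + 3.548×10¹⁰ = 9.377×10¹² K⁴.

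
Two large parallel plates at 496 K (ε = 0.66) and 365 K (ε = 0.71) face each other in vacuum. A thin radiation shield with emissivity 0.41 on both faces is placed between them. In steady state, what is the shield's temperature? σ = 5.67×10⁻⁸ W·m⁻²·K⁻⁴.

T_s ≈ 444 K

In steady state the net flux on the hot side equals that on the cold side.
σ(T₁⁴−T_s⁴)/D₁ = σ(T_s⁴−T₂⁴)/D₂, with D₁ = 1/ε₁+1/ε_s−1 = 2.954, D₂ = 1/ε_s+1/ε₂−1 = 2.847.
Solve for T_s⁴: T_s⁴ = (D₂·T₁⁴ + D₁·T₂⁴)/(D₁+D₂) = 3.874×10¹⁰ K⁴.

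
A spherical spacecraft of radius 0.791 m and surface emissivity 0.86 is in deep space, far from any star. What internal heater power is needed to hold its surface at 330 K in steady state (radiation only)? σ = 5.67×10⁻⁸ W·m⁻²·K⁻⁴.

P ≈ 4550 W

P = εσ·4πr²·T⁴.
4πr² = 7.863 m²; T⁴ = 1.186×10¹⁰ K⁴.
P = 0.86·5.67×10⁻⁸·7.863·1.186×10¹⁰.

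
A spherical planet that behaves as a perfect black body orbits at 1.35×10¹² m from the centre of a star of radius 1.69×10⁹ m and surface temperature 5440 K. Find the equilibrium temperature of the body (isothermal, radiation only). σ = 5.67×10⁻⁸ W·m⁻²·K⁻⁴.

T ≈ 136 K

The star's surface emits σT_*⁴; at distance d the flux is S = σT_*⁴(R_*/d)².
S = 5.67×10⁻⁸·(5440)⁴·(1.69×10⁹/1.35×10¹²)² = 77.82 W/m².
For an isothermal sphere T⁴ = (1−a)S/(4σ) = 3.431×10⁸ K⁴.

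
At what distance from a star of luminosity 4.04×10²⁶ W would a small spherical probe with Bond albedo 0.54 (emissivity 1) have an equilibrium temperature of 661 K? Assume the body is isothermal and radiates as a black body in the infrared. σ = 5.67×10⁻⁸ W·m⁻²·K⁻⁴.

For an isothermal black-emitting sphere, (1−a)S·πr² = σ·4πr²·T⁴ ⇒ S = 4σT⁴/(1−a).
S = 4·5.67×10⁻⁸·(661)⁴/0.460 = 94120 W/m².
Flux falls as S = L/(4πd²), so d = √(L/(4πS)) = √(4.04×10²⁶/(4π·94120)).

d ≈ 1.85×10¹⁰ m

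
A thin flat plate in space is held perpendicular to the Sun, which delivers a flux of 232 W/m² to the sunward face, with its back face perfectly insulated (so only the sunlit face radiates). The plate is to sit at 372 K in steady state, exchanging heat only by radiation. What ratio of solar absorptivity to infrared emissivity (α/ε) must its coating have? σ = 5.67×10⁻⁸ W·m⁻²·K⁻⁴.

α/ε ≈ 4.68

Balance: αS·A = εσ·1A·T⁴ ⇒ α/ε = σT⁴/S.
α/ε = 5.67×10⁻⁸·(372)⁴/232 = 5.67×10⁻⁸·1.915×10¹⁰/232.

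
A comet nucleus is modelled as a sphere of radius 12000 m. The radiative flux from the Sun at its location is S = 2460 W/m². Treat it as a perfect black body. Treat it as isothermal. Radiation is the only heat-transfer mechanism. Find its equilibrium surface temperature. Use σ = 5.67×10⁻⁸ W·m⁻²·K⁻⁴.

At equilibrium, absorbed power = emitted power.
Absorbing cross-section = πr² = 4.524×10⁸ m²; emitting surface = 4πr² = 1.810×10⁹ m² (ratio 4).
S·A_cross = εσ·A_surf·T⁴  ⇒  T⁴ = S/(4σ).
T⁴ = 1.00·2460/(4·5.67×10⁻⁸) = 1.085×10¹⁰ K⁴.
T = (1.085×10¹⁰)^(1/4).

T ≈ 323 K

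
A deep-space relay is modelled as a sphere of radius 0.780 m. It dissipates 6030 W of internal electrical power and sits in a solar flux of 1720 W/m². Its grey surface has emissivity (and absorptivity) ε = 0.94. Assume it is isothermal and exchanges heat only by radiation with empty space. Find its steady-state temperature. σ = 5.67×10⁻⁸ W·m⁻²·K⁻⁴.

T ≈ 387 K

At steady state, absorbed solar power + internal power = radiated power.
Absorbed: α·S·A_cross = 0.94·1720·1.911 = 3090 W (cross-section πr²).
Total input = 3090 + 6030 = 9120 W.
Radiated: εσ·A_surf·T⁴ with A_surf = 4πr² = 7.645 m².
T⁴ = 9120/(0.94·5.67×10⁻⁸·7.645) = 2.238×10¹⁰ K⁴.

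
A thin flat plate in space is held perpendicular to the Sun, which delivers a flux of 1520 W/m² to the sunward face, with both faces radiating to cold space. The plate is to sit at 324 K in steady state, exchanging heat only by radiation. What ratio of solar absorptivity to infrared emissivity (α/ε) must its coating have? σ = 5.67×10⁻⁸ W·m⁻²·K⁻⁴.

Balance: αS·A = εσ·2A·T⁴ ⇒ α/ε = 2σT⁴/S.
α/ε = 2·5.67×10⁻⁸·(324)⁴/1520 = 2·5.67×10⁻⁸·1.102×10¹⁰/1520.

α/ε ≈ 0.822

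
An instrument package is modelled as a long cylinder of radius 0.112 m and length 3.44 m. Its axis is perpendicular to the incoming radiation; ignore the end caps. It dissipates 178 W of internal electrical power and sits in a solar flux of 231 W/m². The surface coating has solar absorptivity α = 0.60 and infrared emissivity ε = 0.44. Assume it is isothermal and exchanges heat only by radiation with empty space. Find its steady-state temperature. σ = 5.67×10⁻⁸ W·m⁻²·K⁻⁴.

At steady state, absorbed solar power + internal power = radiated power.
Absorbed: α·S·A_cross = 0.60·231·0.7706 = 106.8 W (cross-section 2rL).
Total input = 106.8 + 178 = 284.8 W.
Radiated: εσ·A_surf·T⁴ with A_surf = 2πrL = 2.421 m².
T⁴ = 284.8/(0.44·5.67×10⁻⁸·2.421) = 4.716×10⁹ K⁴.

T ≈ 262 K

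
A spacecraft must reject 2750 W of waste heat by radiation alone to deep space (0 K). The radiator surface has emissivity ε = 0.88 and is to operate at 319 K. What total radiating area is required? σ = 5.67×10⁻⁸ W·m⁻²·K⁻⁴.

P = εσA T⁴ ⇒ A = P/(εσT⁴).
T⁴ = 1.036×10¹⁰ K⁴.
A = 2750/(0.88 × 5.67×10⁻⁸ × 1.036×10¹⁰).

A ≈ 5.32 m²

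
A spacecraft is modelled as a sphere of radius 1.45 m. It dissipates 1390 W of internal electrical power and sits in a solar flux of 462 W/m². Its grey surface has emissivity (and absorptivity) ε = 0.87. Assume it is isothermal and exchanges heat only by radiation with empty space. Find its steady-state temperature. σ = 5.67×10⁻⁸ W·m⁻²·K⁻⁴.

T ≈ 236 K

At steady state, absorbed solar power + internal power = radiated power.
Absorbed: α·S·A_cross = 0.87·462·6.605 = 2655 W (cross-section πr²).
Total input = 2655 + 1390 = 4045 W.
Radiated: εσ·A_surf·T⁴ with A_surf = 4πr² = 26.42 m².
T⁴ = 4045/(0.87·5.67×10⁻⁸·26.42) = 3.104×10⁹ K⁴.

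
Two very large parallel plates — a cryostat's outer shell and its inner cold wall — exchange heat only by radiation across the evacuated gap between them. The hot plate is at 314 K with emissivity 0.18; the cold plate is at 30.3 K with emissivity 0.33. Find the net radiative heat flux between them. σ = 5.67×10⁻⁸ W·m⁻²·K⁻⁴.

For two infinite grey parallel plates, q = σ(T₁⁴ − T₂⁴)/(1/ε₁ + 1/ε₂ − 1).
T₁⁴ − T₂⁴ = 9.721×10⁹ − 8.429×10⁵ = 9.720×10⁹ K⁴.
1/ε₁ + 1/ε₂ − 1 = 5.556 + 3.030 − 1 = 7.586.
q = 5.67×10⁻⁸ × 9.720×10⁹ / 7.586.

q ≈ 72.7 W/m²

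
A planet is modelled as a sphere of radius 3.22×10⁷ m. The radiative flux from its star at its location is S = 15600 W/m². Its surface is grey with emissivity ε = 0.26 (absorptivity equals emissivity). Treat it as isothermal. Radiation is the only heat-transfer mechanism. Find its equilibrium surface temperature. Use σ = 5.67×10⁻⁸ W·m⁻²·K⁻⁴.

At equilibrium, absorbed power = emitted power.
Absorbing cross-section = πr² = 3.257×10¹⁵ m²; emitting surface = 4πr² = 1.303×10¹⁶ m² (ratio 4).
εS·A_cross = εσ·A_surf·T⁴  ⇒  T⁴ = S/(4σ)   (ε cancels).
T⁴ = 15600/(4·5.67×10⁻⁸) = 6.878×10¹⁰ K⁴.
T = (6.878×10¹⁰)^(1/4).

T ≈ 512 K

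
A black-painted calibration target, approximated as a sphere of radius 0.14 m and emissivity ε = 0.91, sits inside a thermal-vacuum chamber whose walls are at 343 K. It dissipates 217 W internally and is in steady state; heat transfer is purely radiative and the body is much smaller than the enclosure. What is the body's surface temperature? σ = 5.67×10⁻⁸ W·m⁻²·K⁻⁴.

For a small grey body in a large enclosure, net radiated power = εσA(T⁴ − T_w⁴).
Steady state: P = εσA(T⁴ − T_w⁴) with A = 4πr² = 0.2463 m².
T⁴ = P/(εσA) + T_w⁴ = 217/(0.91·5.67×10⁻⁸·0.2463) + (343)⁴
    = 1.708×10¹⁰ + 1.384×10¹⁰ = 3.092×10¹⁰ K⁴.

T ≈ 419 K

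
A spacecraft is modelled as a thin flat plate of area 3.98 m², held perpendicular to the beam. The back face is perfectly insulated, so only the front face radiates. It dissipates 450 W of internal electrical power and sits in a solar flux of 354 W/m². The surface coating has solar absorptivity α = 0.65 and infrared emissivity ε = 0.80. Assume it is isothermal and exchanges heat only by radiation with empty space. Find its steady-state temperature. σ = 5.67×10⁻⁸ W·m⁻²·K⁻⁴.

T ≈ 295 K

At steady state, absorbed solar power + internal power = radiated power.
Absorbed: α·S·A_cross = 0.65·354·3.980 = 915.8 W (cross-section A).
Total input = 915.8 + 450 = 1366 W.
Radiated: εσ·A_surf·T⁴ with A_surf = A = 3.980 m².
T⁴ = 1366/(0.80·5.67×10⁻⁸·3.980) = 7.565×10⁹ K⁴.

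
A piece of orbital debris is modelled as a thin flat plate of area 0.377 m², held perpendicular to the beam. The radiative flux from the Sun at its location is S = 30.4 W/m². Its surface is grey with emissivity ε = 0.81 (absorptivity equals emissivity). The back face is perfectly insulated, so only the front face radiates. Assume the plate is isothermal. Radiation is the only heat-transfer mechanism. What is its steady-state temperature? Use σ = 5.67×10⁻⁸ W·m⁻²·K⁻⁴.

At equilibrium, absorbed power = emitted power.
Absorbing cross-section = A = 0.3770 m²; emitting surface = A = 0.3770 m² (ratio 1).
εS·A_cross = εσ·A_surf·T⁴  ⇒  T⁴ = S/(1σ)   (ε cancels).
T⁴ = 30.4/(1·5.67×10⁻⁸) = 5.362×10⁸ K⁴.
T = (5.362×10⁸)^(1/4).

T ≈ 152 K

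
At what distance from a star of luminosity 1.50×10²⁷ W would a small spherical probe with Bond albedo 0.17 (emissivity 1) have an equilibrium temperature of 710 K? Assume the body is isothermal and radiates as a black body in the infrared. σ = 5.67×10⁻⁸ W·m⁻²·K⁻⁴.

For an isothermal black-emitting sphere, (1−a)S·πr² = σ·4πr²·T⁴ ⇒ S = 4σT⁴/(1−a).
S = 4·5.67×10⁻⁸·(710)⁴/0.830 = 69440 W/m².
Flux falls as S = L/(4πd²), so d = √(L/(4πS)) = √(1.50×10²⁷/(4π·69440)).

d ≈ 4.15×10¹⁰ m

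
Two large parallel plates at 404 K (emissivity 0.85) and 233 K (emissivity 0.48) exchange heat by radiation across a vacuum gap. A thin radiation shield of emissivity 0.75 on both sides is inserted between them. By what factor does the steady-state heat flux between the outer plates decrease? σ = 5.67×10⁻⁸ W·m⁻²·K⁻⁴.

factor ≈ 1.74

Without shield: q₀ = σΔ(T⁴)/(1/ε₁+1/ε₂−1) with denominator 2.260.
With shield the two gaps are in series; the resistances add: (1/ε₁+1/ε_s−1)+(1/ε_s+1/ε₂−1) = 1.510+2.417 = 3.926.
Heat-flux ratio q₀/q = 3.926/2.260.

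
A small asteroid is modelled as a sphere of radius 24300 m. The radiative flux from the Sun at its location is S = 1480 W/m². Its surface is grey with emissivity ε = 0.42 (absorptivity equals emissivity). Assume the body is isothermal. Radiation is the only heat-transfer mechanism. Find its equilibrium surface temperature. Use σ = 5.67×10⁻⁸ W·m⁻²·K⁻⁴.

At equilibrium, absorbed power = emitted power.
Absorbing cross-section = πr² = 1.855×10⁹ m²; emitting surface = 4πr² = 7.420×10⁹ m² (ratio 4).
εS·A_cross = εσ·A_surf·T⁴  ⇒  T⁴ = S/(4σ)   (ε cancels).
T⁴ = 1480/(4·5.67×10⁻⁸) = 6.526×10⁹ K⁴.
T = (6.526×10⁹)^(1/4).

T ≈ 284 K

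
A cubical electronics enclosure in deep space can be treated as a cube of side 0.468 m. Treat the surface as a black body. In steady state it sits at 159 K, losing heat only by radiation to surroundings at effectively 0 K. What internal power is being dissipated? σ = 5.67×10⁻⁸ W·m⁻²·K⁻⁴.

P ≈ 47.6 W

Steady state: P = εσA T⁴.
A = 6L² = 1.314 m²; T⁴ = (159)⁴ = 6.391×10⁸ K⁴.
P = 1.0 × 5.67×10⁻⁸ × 1.314 × 6.391×10⁸.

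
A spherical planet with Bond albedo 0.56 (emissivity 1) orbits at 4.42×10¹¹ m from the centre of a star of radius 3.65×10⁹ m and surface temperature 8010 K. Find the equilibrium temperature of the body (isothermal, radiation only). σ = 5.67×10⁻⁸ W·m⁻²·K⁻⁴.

T ≈ 419 K

The star's surface emits σT_*⁴; at distance d the flux is S = σT_*⁴(R_*/d)².
S = 5.67×10⁻⁸·(8010)⁴·(3.65×10⁹/4.42×10¹¹)² = 15920 W/m².
For an isothermal sphere T⁴ = (1−a)S/(4σ) = 3.088×10¹⁰ K⁴.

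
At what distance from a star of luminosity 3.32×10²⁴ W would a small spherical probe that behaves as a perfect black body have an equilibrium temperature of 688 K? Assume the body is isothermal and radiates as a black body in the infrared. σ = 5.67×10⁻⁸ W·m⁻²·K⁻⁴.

For an isothermal black-emitting sphere, (1−a)S·πr² = σ·4πr²·T⁴ ⇒ S = 4σT⁴/(1−a).
S = 4·5.67×10⁻⁸·(688)⁴/1.00 = 50820 W/m².
Flux falls as S = L/(4πd²), so d = √(L/(4πS)) = √(3.32×10²⁴/(4π·50820)).

d ≈ 2.28×10⁹ m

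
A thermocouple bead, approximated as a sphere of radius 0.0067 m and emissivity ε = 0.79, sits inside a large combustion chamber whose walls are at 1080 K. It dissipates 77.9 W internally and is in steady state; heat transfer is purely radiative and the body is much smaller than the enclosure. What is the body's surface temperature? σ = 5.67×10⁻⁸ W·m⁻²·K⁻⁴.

T ≈ 1450 K

For a small grey body in a large enclosure, net radiated power = εσA(T⁴ − T_w⁴).
Steady state: P = εσA(T⁴ − T_w⁴) with A = 4πr² = 5.641×10⁻⁴ m².
T⁴ = P/(εσA) + T_w⁴ = 77.9/(0.79·5.67×10⁻⁸·5.641×10⁻⁴) + (1080)⁴
    = 3.083×10¹² + 1.360×10¹² = 4.443×10¹² K⁴.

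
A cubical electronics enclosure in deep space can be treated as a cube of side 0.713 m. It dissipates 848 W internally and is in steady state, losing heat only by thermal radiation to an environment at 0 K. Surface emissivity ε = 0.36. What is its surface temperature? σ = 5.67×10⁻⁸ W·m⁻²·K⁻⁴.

T ≈ 342 K

Steady state: internal power = radiated power, P = εσA T⁴.
Radiating area A = 6L² = 3.050 m².
T⁴ = P/(εσA) = 848/(0.36·5.67×10⁻⁸·3.050) = 1.362×10¹⁰ K⁴.
T = (1.362×10¹⁰)^(1/4).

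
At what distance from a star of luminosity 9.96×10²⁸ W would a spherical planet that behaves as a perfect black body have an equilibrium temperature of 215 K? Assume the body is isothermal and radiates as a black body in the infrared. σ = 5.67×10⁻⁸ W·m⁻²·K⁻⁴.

For an isothermal black-emitting sphere, (1−a)S·πr² = σ·4πr²·T⁴ ⇒ S = 4σT⁴/(1−a).
S = 4·5.67×10⁻⁸·(215)⁴/1.00 = 484.6 W/m².
Flux falls as S = L/(4πd²), so d = √(L/(4πS)) = √(9.96×10²⁸/(4π·484.6)).

d ≈ 4.04×10¹² m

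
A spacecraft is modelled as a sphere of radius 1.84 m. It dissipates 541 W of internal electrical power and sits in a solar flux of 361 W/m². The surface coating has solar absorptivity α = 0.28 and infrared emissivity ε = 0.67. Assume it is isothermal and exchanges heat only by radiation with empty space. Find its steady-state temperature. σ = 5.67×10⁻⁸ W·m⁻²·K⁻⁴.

T ≈ 178 K

At steady state, absorbed solar power + internal power = radiated power.
Absorbed: α·S·A_cross = 0.28·361·10.64 = 1075 W (cross-section πr²).
Total input = 1075 + 541 = 1616 W.
Radiated: εσ·A_surf·T⁴ with A_surf = 4πr² = 42.54 m².
T⁴ = 1616/(0.67·5.67×10⁻⁸·42.54) = 9.999×10⁸ K⁴.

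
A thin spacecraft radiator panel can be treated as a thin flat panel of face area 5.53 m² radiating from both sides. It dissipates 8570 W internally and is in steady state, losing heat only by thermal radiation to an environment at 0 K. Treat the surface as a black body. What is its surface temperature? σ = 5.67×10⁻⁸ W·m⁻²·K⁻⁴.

T ≈ 342 K

Steady state: internal power = radiated power, P = εσA T⁴.
Radiating area A = 2·5.53 = 11.06 m².
T⁴ = P/(εσA) = 8570/(1.0·5.67×10⁻⁸·11.06) = 1.367×10¹⁰ K⁴.
T = (1.367×10¹⁰)^(1/4).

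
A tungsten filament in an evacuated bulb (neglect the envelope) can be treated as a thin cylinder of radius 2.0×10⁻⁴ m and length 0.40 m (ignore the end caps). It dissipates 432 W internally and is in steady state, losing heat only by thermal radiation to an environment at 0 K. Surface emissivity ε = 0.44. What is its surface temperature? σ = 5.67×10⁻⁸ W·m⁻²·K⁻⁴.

Steady state: internal power = radiated power, P = εσA T⁴.
Radiating area A = 2πrL = 5.027×10⁻⁴ m².
T⁴ = P/(εσA) = 432/(0.44·5.67×10⁻⁸·5.027×10⁻⁴) = 3.445×10¹³ K⁴.
T = (3.445×10¹³)^(1/4).

T ≈ 2420 K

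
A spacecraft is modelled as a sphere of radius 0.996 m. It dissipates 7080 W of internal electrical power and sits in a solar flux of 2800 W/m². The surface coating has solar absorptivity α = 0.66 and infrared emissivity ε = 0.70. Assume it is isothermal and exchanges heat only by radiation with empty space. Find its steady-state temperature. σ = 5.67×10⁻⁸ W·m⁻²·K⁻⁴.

T ≈ 401 K

At steady state, absorbed solar power + internal power = radiated power.
Absorbed: α·S·A_cross = 0.66·2800·3.117 = 5759 W (cross-section πr²).
Total input = 5759 + 7080 = 12840 W.
Radiated: εσ·A_surf·T⁴ with A_surf = 4πr² = 12.47 m².
T⁴ = 12840/(0.70·5.67×10⁻⁸·12.47) = 2.595×10¹⁰ K⁴.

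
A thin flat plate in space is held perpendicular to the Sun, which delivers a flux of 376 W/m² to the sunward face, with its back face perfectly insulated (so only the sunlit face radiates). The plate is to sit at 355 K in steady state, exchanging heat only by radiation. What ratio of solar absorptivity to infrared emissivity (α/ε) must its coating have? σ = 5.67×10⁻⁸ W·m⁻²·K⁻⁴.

α/ε ≈ 2.40

Balance: αS·A = εσ·1A·T⁴ ⇒ α/ε = σT⁴/S.
α/ε = 5.67×10⁻⁸·(355)⁴/376 = 5.67×10⁻⁸·1.588×10¹⁰/376.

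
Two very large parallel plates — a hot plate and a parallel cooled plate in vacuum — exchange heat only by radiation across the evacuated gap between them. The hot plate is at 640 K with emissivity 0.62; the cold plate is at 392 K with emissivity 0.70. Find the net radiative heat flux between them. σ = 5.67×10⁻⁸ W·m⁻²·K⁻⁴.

q ≈ 4000 W/m²

For two infinite grey parallel plates, q = σ(T₁⁴ − T₂⁴)/(1/ε₁ + 1/ε₂ − 1).
T₁⁴ − T₂⁴ = 1.678×10¹¹ − 2.361×10¹⁰ = 1.442×10¹¹ K⁴.
1/ε₁ + 1/ε₂ − 1 = 1.613 + 1.429 − 1 = 2.041.
q = 5.67×10⁻⁸ × 1.442×10¹¹ / 2.041.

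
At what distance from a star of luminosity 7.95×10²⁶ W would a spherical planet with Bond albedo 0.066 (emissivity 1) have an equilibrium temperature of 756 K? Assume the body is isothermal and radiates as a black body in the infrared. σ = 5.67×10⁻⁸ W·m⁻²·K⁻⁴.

For an isothermal black-emitting sphere, (1−a)S·πr² = σ·4πr²·T⁴ ⇒ S = 4σT⁴/(1−a).
S = 4·5.67×10⁻⁸·(756)⁴/0.934 = 79320 W/m².
Flux falls as S = L/(4πd²), so d = √(L/(4πS)) = √(7.95×10²⁶/(4π·79320)).

d ≈ 2.82×10¹⁰ m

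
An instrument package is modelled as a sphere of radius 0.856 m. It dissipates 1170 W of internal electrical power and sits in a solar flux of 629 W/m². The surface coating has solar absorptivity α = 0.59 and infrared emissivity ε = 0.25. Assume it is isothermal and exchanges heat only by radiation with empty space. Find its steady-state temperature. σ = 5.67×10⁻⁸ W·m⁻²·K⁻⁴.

At steady state, absorbed solar power + internal power = radiated power.
Absorbed: α·S·A_cross = 0.59·629·2.302 = 854.3 W (cross-section πr²).
Total input = 854.3 + 1170 = 2024 W.
Radiated: εσ·A_surf·T⁴ with A_surf = 4πr² = 9.208 m².
T⁴ = 2024/(0.25·5.67×10⁻⁸·9.208) = 1.551×10¹⁰ K⁴.

T ≈ 353 K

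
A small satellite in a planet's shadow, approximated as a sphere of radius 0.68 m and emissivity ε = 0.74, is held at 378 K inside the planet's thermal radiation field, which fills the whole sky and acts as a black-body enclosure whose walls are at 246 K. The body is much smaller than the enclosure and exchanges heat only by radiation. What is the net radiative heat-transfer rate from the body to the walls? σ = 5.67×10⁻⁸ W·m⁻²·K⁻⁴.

For a small grey body in a large enclosure: P_net = εσA(T_body⁴ − T_wall⁴).
A = 4πr² = 5.811 m²; T_body⁴ − T_wall⁴ = 2.042×10¹⁰ − 3.662×10⁹ = 1.675×10¹⁰ K⁴.
|P_net| = 0.74·5.67×10⁻⁸·5.811·1.675×10¹⁰.

P_net ≈ 4080 W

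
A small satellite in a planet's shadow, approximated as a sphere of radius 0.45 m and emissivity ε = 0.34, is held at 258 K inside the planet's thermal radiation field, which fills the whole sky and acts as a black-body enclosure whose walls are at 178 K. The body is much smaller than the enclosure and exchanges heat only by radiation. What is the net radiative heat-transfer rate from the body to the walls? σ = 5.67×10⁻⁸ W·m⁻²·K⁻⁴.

P_net ≈ 168 W

For a small grey body in a large enclosure: P_net = εσA(T_body⁴ − T_wall⁴).
A = 4πr² = 2.545 m²; T_body⁴ − T_wall⁴ = 4.431×10⁹ − 1.004×10⁹ = 3.427×10⁹ K⁴.
|P_net| = 0.34·5.67×10⁻⁸·2.545·3.427×10⁹.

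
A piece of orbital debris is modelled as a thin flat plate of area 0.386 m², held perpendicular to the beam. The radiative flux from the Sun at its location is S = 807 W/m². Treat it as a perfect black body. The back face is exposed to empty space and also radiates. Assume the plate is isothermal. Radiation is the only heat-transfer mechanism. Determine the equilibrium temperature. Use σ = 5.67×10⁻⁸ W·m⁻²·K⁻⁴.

At equilibrium, absorbed power = emitted power.
Absorbing cross-section = A = 0.3860 m²; emitting surface = 2A = 0.7720 m² (ratio 2).
S·A_cross = εσ·A_surf·T⁴  ⇒  T⁴ = S/(2σ).
T⁴ = 1.00·807/(2·5.67×10⁻⁸) = 7.116×10⁹ K⁴.
T = (7.116×10⁹)^(1/4).

T ≈ 290 K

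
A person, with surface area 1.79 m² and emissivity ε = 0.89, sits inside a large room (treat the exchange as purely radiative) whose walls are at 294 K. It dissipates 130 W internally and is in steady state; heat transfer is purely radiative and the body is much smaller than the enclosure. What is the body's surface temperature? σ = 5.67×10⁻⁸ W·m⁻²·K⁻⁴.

T ≈ 307 K

For a small grey body in a large enclosure, net radiated power = εσA(T⁴ − T_w⁴).
Steady state: P = εσA(T⁴ − T_w⁴) with A = 1.79 m².
T⁴ = P/(εσA) + T_w⁴ = 130/(0.89·5.67×10⁻⁸·1.790) + (294)⁴
    = 1.439×10⁹ + 7.471×10⁹ = 8.910×10⁹ K⁴.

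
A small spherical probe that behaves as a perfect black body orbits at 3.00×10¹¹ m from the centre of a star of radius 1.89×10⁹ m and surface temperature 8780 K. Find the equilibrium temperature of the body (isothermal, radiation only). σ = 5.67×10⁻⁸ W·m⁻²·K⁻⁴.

The star's surface emits σT_*⁴; at distance d the flux is S = σT_*⁴(R_*/d)².
S = 5.67×10⁻⁸·(8780)⁴·(1.89×10⁹/3.00×10¹¹)² = 13370 W/m².
For an isothermal sphere T⁴ = (1−a)S/(4σ) = 5.897×10¹⁰ K⁴.

T ≈ 493 K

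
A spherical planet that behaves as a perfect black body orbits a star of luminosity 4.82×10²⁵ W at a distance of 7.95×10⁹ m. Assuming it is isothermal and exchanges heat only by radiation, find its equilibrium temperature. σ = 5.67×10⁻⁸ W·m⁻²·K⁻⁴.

First find the stellar flux at distance d: S = L/(4πd²) = 4.82×10²⁵/(4π·(7.95×10⁹)²) = 60690 W/m².
For an isothermal sphere, absorbed (1−a)S·πr² = emitted σ·4πr²·T⁴, so T⁴ = (1−a)S/(4σ).
T⁴ = 1.00·60690/(4·5.67×10⁻⁸) = 2.676×10¹¹ K⁴.

T ≈ 719 K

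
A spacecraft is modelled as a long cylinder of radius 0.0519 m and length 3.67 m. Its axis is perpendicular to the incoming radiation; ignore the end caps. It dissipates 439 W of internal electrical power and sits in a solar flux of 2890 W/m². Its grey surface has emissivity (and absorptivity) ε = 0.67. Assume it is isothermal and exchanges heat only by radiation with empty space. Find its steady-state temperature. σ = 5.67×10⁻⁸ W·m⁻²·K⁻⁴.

T ≈ 401 K

At steady state, absorbed solar power + internal power = radiated power.
Absorbed: α·S·A_cross = 0.67·2890·0.3809 = 737.6 W (cross-section 2rL).
Total input = 737.6 + 439 = 1177 W.
Radiated: εσ·A_surf·T⁴ with A_surf = 2πrL = 1.197 m².
T⁴ = 1177/(0.67·5.67×10⁻⁸·1.197) = 2.588×10¹⁰ K⁴.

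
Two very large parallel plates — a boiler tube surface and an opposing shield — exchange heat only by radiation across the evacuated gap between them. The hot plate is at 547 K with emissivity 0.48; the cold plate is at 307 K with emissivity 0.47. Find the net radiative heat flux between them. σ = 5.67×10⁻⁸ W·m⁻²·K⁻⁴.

For two infinite grey parallel plates, q = σ(T₁⁴ − T₂⁴)/(1/ε₁ + 1/ε₂ − 1).
T₁⁴ − T₂⁴ = 8.953×10¹⁰ − 8.883×10⁹ = 8.064×10¹⁰ K⁴.
1/ε₁ + 1/ε₂ − 1 = 2.083 + 2.128 − 1 = 3.211.
q = 5.67×10⁻⁸ × 8.064×10¹⁰ / 3.211.

q ≈ 1420 W/m²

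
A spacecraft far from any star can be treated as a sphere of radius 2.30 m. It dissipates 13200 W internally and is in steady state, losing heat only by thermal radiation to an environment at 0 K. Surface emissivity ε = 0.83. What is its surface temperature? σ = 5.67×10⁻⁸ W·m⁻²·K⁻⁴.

Steady state: internal power = radiated power, P = εσA T⁴.
Radiating area A = 4πr² = 66.48 m².
T⁴ = P/(εσA) = 13200/(0.83·5.67×10⁻⁸·66.48) = 4.219×10⁹ K⁴.
T = (4.219×10⁹)^(1/4).

T ≈ 255 K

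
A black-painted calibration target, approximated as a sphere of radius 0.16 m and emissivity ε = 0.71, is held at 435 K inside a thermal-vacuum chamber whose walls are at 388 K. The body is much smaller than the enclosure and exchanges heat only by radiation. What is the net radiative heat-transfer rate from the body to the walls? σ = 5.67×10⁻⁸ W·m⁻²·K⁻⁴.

P_net ≈ 170 W

For a small grey body in a large enclosure: P_net = εσA(T_body⁴ − T_wall⁴).
A = 4πr² = 0.3217 m²; T_body⁴ − T_wall⁴ = 3.581×10¹⁰ − 2.266×10¹⁰ = 1.314×10¹⁰ K⁴.
|P_net| = 0.71·5.67×10⁻⁸·0.3217·1.314×10¹⁰.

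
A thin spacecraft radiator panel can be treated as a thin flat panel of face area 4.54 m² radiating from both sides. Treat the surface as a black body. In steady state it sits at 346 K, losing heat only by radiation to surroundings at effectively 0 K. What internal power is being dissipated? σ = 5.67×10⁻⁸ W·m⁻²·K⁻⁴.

Steady state: P = εσA T⁴.
A = 2·4.54 = 9.080 m²; T⁴ = (346)⁴ = 1.433×10¹⁰ K⁴.
P = 1.0 × 5.67×10⁻⁸ × 9.080 × 1.433×10¹⁰.

P ≈ 7380 W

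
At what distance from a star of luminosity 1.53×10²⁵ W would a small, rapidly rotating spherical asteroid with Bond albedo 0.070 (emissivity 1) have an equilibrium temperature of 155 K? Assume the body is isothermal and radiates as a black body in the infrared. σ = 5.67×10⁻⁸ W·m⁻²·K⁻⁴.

For an isothermal black-emitting sphere, (1−a)S·πr² = σ·4πr²·T⁴ ⇒ S = 4σT⁴/(1−a).
S = 4·5.67×10⁻⁸·(155)⁴/0.930 = 140.8 W/m².
Flux falls as S = L/(4πd²), so d = √(L/(4πS)) = √(1.53×10²⁵/(4π·140.8)).

d ≈ 9.30×10¹⁰ m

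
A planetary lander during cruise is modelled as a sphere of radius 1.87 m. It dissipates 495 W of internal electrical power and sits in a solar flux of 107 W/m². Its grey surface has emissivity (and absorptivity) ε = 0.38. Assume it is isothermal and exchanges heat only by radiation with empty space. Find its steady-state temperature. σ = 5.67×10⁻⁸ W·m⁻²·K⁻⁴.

T ≈ 178 K

At steady state, absorbed solar power + internal power = radiated power.
Absorbed: α·S·A_cross = 0.38·107·10.99 = 446.7 W (cross-section πr²).
Total input = 446.7 + 495 = 941.7 W.
Radiated: εσ·A_surf·T⁴ with A_surf = 4πr² = 43.94 m².
T⁴ = 941.7/(0.38·5.67×10⁻⁸·43.94) = 9.946×10⁸ K⁴.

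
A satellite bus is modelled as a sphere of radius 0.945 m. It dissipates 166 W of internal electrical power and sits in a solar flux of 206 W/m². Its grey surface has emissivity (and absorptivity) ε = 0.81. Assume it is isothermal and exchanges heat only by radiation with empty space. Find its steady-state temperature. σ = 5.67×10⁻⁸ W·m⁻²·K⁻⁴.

T ≈ 187 K

At steady state, absorbed solar power + internal power = radiated power.
Absorbed: α·S·A_cross = 0.81·206·2.806 = 468.1 W (cross-section πr²).
Total input = 468.1 + 166 = 634.1 W.
Radiated: εσ·A_surf·T⁴ with A_surf = 4πr² = 11.22 m².
T⁴ = 634.1/(0.81·5.67×10⁻⁸·11.22) = 1.230×10⁹ K⁴.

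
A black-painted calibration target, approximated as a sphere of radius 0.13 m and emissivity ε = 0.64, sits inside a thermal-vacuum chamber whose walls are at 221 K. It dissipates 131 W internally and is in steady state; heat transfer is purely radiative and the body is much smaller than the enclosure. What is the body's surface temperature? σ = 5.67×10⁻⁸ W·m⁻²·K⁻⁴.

For a small grey body in a large enclosure, net radiated power = εσA(T⁴ − T_w⁴).
Steady state: P = εσA(T⁴ − T_w⁴) with A = 4πr² = 0.2124 m².
T⁴ = P/(εσA) + T_w⁴ = 131/(0.64·5.67×10⁻⁸·0.2124) + (221)⁴
    = 1.700×10¹⁰ + 2.385×10⁹ = 1.938×10¹⁰ K⁴.

T ≈ 373 K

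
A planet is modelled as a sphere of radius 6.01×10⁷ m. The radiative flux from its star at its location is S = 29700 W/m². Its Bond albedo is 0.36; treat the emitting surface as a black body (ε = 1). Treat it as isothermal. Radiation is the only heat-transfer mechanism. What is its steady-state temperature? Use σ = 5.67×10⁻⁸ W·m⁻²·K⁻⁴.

T ≈ 538 K

At equilibrium, absorbed power = emitted power.
Absorbing cross-section = πr² = 1.135×10¹⁶ m²; emitting surface = 4πr² = 4.539×10¹⁶ m² (ratio 4).
(1−a)S·A_cross = εσ·A_surf·T⁴  ⇒  T⁴ = (1−a)S/(4σ).
T⁴ = 0.640·29700/(4·5.67×10⁻⁸) = 8.381×10¹⁰ K⁴.
T = (8.381×10¹⁰)^(1/4).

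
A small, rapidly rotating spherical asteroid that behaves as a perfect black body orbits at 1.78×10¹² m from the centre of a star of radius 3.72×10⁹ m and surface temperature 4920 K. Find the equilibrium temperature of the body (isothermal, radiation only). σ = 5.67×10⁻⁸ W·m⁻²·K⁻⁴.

The star's surface emits σT_*⁴; at distance d the flux is S = σT_*⁴(R_*/d)².
S = 5.67×10⁻⁸·(4920)⁴·(3.72×10⁹/1.78×10¹²)² = 145.1 W/m².
For an isothermal sphere T⁴ = (1−a)S/(4σ) = 6.398×10⁸ K⁴.

T ≈ 159 K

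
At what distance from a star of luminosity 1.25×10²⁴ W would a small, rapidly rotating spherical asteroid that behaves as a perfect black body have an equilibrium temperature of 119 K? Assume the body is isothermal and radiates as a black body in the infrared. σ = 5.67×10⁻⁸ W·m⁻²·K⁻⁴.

d ≈ 4.68×10¹⁰ m

For an isothermal black-emitting sphere, (1−a)S·πr² = σ·4πr²·T⁴ ⇒ S = 4σT⁴/(1−a).
S = 4·5.67×10⁻⁸·(119)⁴/1.00 = 45.48 W/m².
Flux falls as S = L/(4πd²), so d = √(L/(4πS)) = √(1.25×10²⁴/(4π·45.48)).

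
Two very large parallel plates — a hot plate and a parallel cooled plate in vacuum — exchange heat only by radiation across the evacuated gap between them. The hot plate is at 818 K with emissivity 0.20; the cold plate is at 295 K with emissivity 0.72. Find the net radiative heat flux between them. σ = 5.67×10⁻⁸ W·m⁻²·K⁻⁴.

q ≈ 4630 W/m²

For two infinite grey parallel plates, q = σ(T₁⁴ − T₂⁴)/(1/ε₁ + 1/ε₂ − 1).
T₁⁴ − T₂⁴ = 4.477×10¹¹ − 7.573×10⁹ = 4.402×10¹¹ K⁴.
1/ε₁ + 1/ε₂ − 1 = 5.000 + 1.389 − 1 = 5.389.
q = 5.67×10⁻⁸ × 4.402×10¹¹ / 5.389.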